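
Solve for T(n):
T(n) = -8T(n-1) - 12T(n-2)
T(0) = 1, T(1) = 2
Characteristic equation: x² + 8x + 12 = 0, which factors as (x - (-6))(x - (-2)) = 0.
Roots r₁ = -6, r₂ = -2 (distinct).
General solution: T(n) = A·(-6)^n + B·(-2)^n.
From T(0) = 1: A + B = 1.
From T(1) = 2: -6A - 2B = 2.
Solving: A = -1, B = 2.
So T(n) = 2 \left(-2\right)^{n} - \left(-6\right)^{n}.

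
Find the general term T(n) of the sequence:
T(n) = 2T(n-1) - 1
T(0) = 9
First-order linear non-homogeneous.
Homogeneous solution: T_h(n) = A·(2)^n.
Try constant particular solution T_p = K: K = 2K - 1 ⇒ K = 1.
General: T(n) = A·(2)^n + 1.
Apply T(0) = 9: A + 1 = 9 ⇒ A = 8.
So T(n) = 8 \cdot 2^{n} + 1.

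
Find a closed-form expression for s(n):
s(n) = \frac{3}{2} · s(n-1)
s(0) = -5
Pure geometric recurrence with ratio \frac{3}{2}.
By induction s(n) = s(0) · (\frac{3}{2})^n = - 5 \left(\frac{3}{2}\right)^{n}.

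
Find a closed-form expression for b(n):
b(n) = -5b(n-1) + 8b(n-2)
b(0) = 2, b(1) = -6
Characteristic equation: x² + 5x - 8 = 0.
Discriminant Δ = (-5)² + 4·(8) = 57.
Roots r₁,₂ = (-5 ± √57)/2, so r₁ = - \frac{5}{2} + \frac{\sqrt{57}}{2}, r₂ = - \frac{\sqrt{57}}{2} - \frac{5}{2}.
General solution: b(n) = A·r₁^n + B·r₂^n.
From the initial conditions, A + B = 2 and r₁A + r₂B = -6.
Since r₁ - r₂ = √57: A = (-6 - (2)r₂)/√57 = 1 - \frac{\sqrt{57}}{57}, and B = 2 - A = \frac{\sqrt{57}}{57} + 1.
So b(n) = \left(1 - \frac{\sqrt{57}}{57}\right)\left(- \frac{5}{2} + \frac{\sqrt{57}}{2}\right)^n + \left(\frac{\sqrt{57}}{57} + 1\right)\left(- \frac{\sqrt{57}}{2} - \frac{5}{2}\right)^n.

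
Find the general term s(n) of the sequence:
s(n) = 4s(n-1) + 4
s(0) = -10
First-order linear non-homogeneous.
Homogeneous solution: s_h(n) = A·(4)^n.
Try constant particular solution s_p = K: K = 4K + 4 ⇒ K = - \frac{4}{3}.
General: s(n) = A·(4)^n - \frac{4}{3}.
Apply s(0) = -10: A - \frac{4}{3} = -10 ⇒ A = - \frac{26}{3}.
So s(n) = - \frac{26 \cdot 4^{n}}{3} - \frac{4}{3}.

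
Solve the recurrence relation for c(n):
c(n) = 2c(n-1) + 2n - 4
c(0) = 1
First-order linear with linear forcing.
Homogeneous solution: c_h(n) = A·(2)^n.
Try particular c_p(n) = pn + q. Substituting:
  pn + q = 2(p(n-1) + q) + 2n - 4.
Matching the n-coefficient: p = 2p + 2 ⇒ p = -2.
Matching constants: q = -2p + 2q - 4 ⇒ q = 0.
General: c(n) = A·(2)^n - 2 n + 0.
Apply c(0) = 1: A + 0 = 1 ⇒ A = 1.
So c(n) = 2^{n} - 2 n.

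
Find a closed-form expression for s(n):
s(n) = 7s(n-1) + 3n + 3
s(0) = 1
First-order linear with linear forcing.
Homogeneous solution: s_h(n) = A·(7)^n.
Try particular s_p(n) = pn + q. Substituting:
  pn + q = 7(p(n-1) + q) + 3n + 3.
Matching the n-coefficient: p = 7p + 3 ⇒ p = - \frac{1}{2}.
Matching constants: q = -7p + 7q + 3 ⇒ q = - \frac{13}{12}.
General: s(n) = A·(7)^n - \frac{n}{2} - \frac{13}{12}.
Apply s(0) = 1: A - \frac{13}{12} = 1 ⇒ A = \frac{25}{12}.
So s(n) = \frac{25 \cdot 7^{n}}{12} - \frac{n}{2} - \frac{13}{12}.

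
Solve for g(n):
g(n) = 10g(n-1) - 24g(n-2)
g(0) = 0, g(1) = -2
Characteristic equation: x² - 10x + 24 = 0, which factors as (x - (4))(x - (6)) = 0.
Roots r₁ = 4, r₂ = 6 (distinct).
General solution: g(n) = A·(4)^n + B·(6)^n.
From g(0) = 0: A + B = 0.
From g(1) = -2: 4A + 6B = -2.
Solving: A = 1, B = -1.
So g(n) = 4^{n} - 6^{n}.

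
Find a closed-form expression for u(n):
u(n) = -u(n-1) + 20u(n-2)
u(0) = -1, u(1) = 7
Characteristic equation: x² + x - 20 = 0, which factors as (x - (4))(x - (-5)) = 0.
Roots r₁ = 4, r₂ = -5 (distinct).
General solution: u(n) = A·(4)^n + B·(-5)^n.
From u(0) = -1: A + B = -1.
From u(1) = 7: 4A - 5B = 7.
Solving: A = \frac{2}{9}, B = - \frac{11}{9}.
So u(n) = - \frac{11 \left(-5\right)^{n}}{9} + \frac{2 \cdot 4^{n}}{9}.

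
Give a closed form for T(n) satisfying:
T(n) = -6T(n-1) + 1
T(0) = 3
First-order linear non-homogeneous.
Homogeneous solution: T_h(n) = A·(-6)^n.
Try constant particular solution T_p = K: K = -6K + 1 ⇒ K = \frac{1}{7}.
General: T(n) = A·(-6)^n + \frac{1}{7}.
Apply T(0) = 3: A + \frac{1}{7} = 3 ⇒ A = \frac{20}{7}.
So T(n) = \frac{20 \left(-6\right)^{n}}{7} + \frac{1}{7}.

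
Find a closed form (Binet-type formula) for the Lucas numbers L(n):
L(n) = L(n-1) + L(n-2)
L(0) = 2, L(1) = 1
This is the Lucas sequence.
Characteristic equation: x² - x - 1 = 0; roots r₁ = \frac{1}{2} + \frac{\sqrt{5}}{2}, r₂ = \frac{1}{2} - \frac{\sqrt{5}}{2}.
General: L(n) = A·r₁^n + B·r₂^n. Solving with L(0)=2, L(1)=1 gives A = 1, B = 1.
So L(n) = 2^{- n} \left(\left(1 - \sqrt{5}\right)^{n} + \left(1 + \sqrt{5}\right)^{n}\right).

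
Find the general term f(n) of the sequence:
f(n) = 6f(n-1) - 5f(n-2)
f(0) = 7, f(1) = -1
Characteristic equation: x² - 6x + 5 = 0, which factors as (x - (5))(x - (1)) = 0.
Roots r₁ = 5, r₂ = 1 (distinct).
General solution: f(n) = A·(5)^n + B·(1)^n.
From f(0) = 7: A + B = 7.
From f(1) = -1: 5A + B = -1.
Solving: A = -2, B = 9.
So f(n) = 9 - 2 \cdot 5^{n}.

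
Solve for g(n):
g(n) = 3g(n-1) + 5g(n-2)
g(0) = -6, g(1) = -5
Characteristic equation: x² - 3x - 5 = 0.
Discriminant Δ = (3)² + 4·(5) = 29.
Roots r₁,₂ = (3 ± √29)/2, so r₁ = \frac{3}{2} + \frac{\sqrt{29}}{2}, r₂ = \frac{3}{2} - \frac{\sqrt{29}}{2}.
General solution: g(n) = A·r₁^n + B·r₂^n.
From the initial conditions, A + B = -6 and r₁A + r₂B = -5.
Since r₁ - r₂ = √29: A = (-5 - (-6)r₂)/√29 = -3 + \frac{4 \sqrt{29}}{29}, and B = -6 - A = -3 - \frac{4 \sqrt{29}}{29}.
So g(n) = \left(-3 + \frac{4 \sqrt{29}}{29}\right)\left(\frac{3}{2} + \frac{\sqrt{29}}{2}\right)^n + \left(-3 - \frac{4 \sqrt{29}}{29}\right)\left(\frac{3}{2} - \frac{\sqrt{29}}{2}\right)^n.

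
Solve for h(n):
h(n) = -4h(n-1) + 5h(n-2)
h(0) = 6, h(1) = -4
Characteristic equation: x² + 4x - 5 = 0, which factors as (x - (1))(x - (-5)) = 0.
Roots r₁ = 1, r₂ = -5 (distinct).
General solution: h(n) = A·(1)^n + B·(-5)^n.
From h(0) = 6: A + B = 6.
From h(1) = -4: A - 5B = -4.
Solving: A = \frac{13}{3}, B = \frac{5}{3}.
So h(n) = \frac{5 \left(-5\right)^{n}}{3} + \frac{13}{3}.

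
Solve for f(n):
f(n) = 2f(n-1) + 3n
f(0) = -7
First-order linear with linear forcing.
Homogeneous solution: f_h(n) = A·(2)^n.
Try particular f_p(n) = pn + q. Substituting:
  pn + q = 2(p(n-1) + q) + 3n.
Matching the n-coefficient: p = 2p + 3 ⇒ p = -3.
Matching constants: q = -2p + 2q ⇒ q = -6.
General: f(n) = A·(2)^n - 3 n - 6.
Apply f(0) = -7: A - 6 = -7 ⇒ A = -1.
So f(n) = - 2^{n} - 3 n - 6.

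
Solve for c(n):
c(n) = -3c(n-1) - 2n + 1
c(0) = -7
First-order linear with linear forcing.
Homogeneous solution: c_h(n) = A·(-3)^n.
Try particular c_p(n) = pn + q. Substituting:
  pn + q = -3(p(n-1) + q) - 2n + 1.
Matching the n-coefficient: p = -3p - 2 ⇒ p = - \frac{1}{2}.
Matching constants: q = 3p - 3q + 1 ⇒ q = - \frac{1}{8}.
General: c(n) = A·(-3)^n - \frac{n}{2} - \frac{1}{8}.
Apply c(0) = -7: A - \frac{1}{8} = -7 ⇒ A = - \frac{55}{8}.
So c(n) = - \frac{55 \left(-3\right)^{n}}{8} - \frac{n}{2} - \frac{1}{8}.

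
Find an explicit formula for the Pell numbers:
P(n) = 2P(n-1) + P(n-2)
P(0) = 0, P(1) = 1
This is the Pell sequence.
Characteristic equation: x² - 2x - 1 = 0; roots r₁ = 1 + \sqrt{2}, r₂ = 1 - \sqrt{2}.
General: P(n) = A·r₁^n + B·r₂^n. Solving with P(0)=0, P(1)=1 gives A = \frac{\sqrt{2}}{4}, B = - \frac{\sqrt{2}}{4}.
So P(n) = \frac{\sqrt{2} \left(- \left(1 - \sqrt{2}\right)^{n} + \left(1 + \sqrt{2}\right)^{n}\right)}{4}.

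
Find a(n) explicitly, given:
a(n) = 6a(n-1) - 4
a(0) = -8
First-order linear non-homogeneous.
Homogeneous solution: a_h(n) = A·(6)^n.
Try constant particular solution a_p = K: K = 6K - 4 ⇒ K = \frac{4}{5}.
General: a(n) = A·(6)^n + \frac{4}{5}.
Apply a(0) = -8: A + \frac{4}{5} = -8 ⇒ A = - \frac{44}{5}.
So a(n) = \frac{4}{5} - \frac{44 \cdot 6^{n}}{5}.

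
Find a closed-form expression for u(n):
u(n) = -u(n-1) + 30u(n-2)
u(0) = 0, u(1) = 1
Characteristic equation: x² + x - 30 = 0, which factors as (x - (-6))(x - (5)) = 0.
Roots r₁ = -6, r₂ = 5 (distinct).
General solution: u(n) = A·(-6)^n + B·(5)^n.
From u(0) = 0: A + B = 0.
From u(1) = 1: -6A + 5B = 1.
Solving: A = - \frac{1}{11}, B = \frac{1}{11}.
So u(n) = - \frac{\left(-6\right)^{n}}{11} + \frac{5^{n}}{11}.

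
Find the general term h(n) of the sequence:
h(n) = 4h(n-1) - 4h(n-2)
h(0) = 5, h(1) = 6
Characteristic equation: x² - 4x + 4 = 0, which is (x - (2))².
Repeated root r = 2.
General solution: h(n) = (A + Bn)·(2)^n.
From h(0) = 5: A = 5.
From h(1) = 6: (A + B)·(2) = 6 ⇒ B = -2.
So h(n) = \left(5 - 2 n\right) \cdot (2)^n.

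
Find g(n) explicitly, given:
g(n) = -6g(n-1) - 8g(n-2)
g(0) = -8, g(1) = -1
Characteristic equation: x² + 6x + 8 = 0, which factors as (x - (-2))(x - (-4)) = 0.
Roots r₁ = -2, r₂ = -4 (distinct).
General solution: g(n) = A·(-2)^n + B·(-4)^n.
From g(0) = -8: A + B = -8.
From g(1) = -1: -2A - 4B = -1.
Solving: A = - \frac{33}{2}, B = \frac{17}{2}.
So g(n) = - \frac{33 \left(-2\right)^{n}}{2} + \frac{17 \left(-4\right)^{n}}{2}.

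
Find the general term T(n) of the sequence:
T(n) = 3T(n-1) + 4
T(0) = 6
First-order linear non-homogeneous.
Homogeneous solution: T_h(n) = A·(3)^n.
Try constant particular solution T_p = K: K = 3K + 4 ⇒ K = -2.
General: T(n) = A·(3)^n - 2.
Apply T(0) = 6: A - 2 = 6 ⇒ A = 8.
So T(n) = 8 \cdot 3^{n} - 2.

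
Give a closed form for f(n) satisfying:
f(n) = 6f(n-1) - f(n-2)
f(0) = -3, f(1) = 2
Characteristic equation: x² - 6x + 1 = 0.
Discriminant Δ = (6)² + 4·(-1) = 32.
Roots r₁,₂ = (6 ± √32)/2, so r₁ = 2 \sqrt{2} + 3, r₂ = 3 - 2 \sqrt{2}.
General solution: f(n) = A·r₁^n + B·r₂^n.
From the initial conditions, A + B = -3 and r₁A + r₂B = 2.
Since r₁ - r₂ = √32: A = (2 - (-3)r₂)/√32 = - \frac{3}{2} + \frac{11 \sqrt{2}}{8}, and B = -3 - A = - \frac{11 \sqrt{2}}{8} - \frac{3}{2}.
So f(n) = \left(- \frac{3}{2} + \frac{11 \sqrt{2}}{8}\right)\left(2 \sqrt{2} + 3\right)^n + \left(- \frac{11 \sqrt{2}}{8} - \frac{3}{2}\right)\left(3 - 2 \sqrt{2}\right)^n.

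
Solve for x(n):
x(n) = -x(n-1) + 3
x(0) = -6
First-order linear non-homogeneous.
Homogeneous solution: x_h(n) = A·(-1)^n.
Try constant particular solution x_p = K: K = -K + 3 ⇒ K = \frac{3}{2}.
General: x(n) = A·(-1)^n + \frac{3}{2}.
Apply x(0) = -6: A + \frac{3}{2} = -6 ⇒ A = - \frac{15}{2}.
So x(n) = \frac{3}{2} - \frac{15 \left(-1\right)^{n}}{2}.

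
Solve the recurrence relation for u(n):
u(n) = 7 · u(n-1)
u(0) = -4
Pure geometric recurrence with ratio 7.
By induction u(n) = u(0) · (7)^n = - 4 \cdot 7^{n}.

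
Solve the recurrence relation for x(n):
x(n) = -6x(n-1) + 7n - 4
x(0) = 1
First-order linear with linear forcing.
Homogeneous solution: x_h(n) = A·(-6)^n.
Try particular x_p(n) = pn + q. Substituting:
  pn + q = -6(p(n-1) + q) + 7n - 4.
Matching the n-coefficient: p = -6p + 7 ⇒ p = 1.
Matching constants: q = 6p - 6q - 4 ⇒ q = \frac{2}{7}.
General: x(n) = A·(-6)^n + n + \frac{2}{7}.
Apply x(0) = 1: A + \frac{2}{7} = 1 ⇒ A = \frac{5}{7}.
So x(n) = \frac{5 \left(-6\right)^{n}}{7} + n + \frac{2}{7}.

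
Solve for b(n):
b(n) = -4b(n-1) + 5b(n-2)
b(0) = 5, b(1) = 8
Characteristic equation: x² + 4x - 5 = 0, which factors as (x - (1))(x - (-5)) = 0.
Roots r₁ = 1, r₂ = -5 (distinct).
General solution: b(n) = A·(1)^n + B·(-5)^n.
From b(0) = 5: A + B = 5.
From b(1) = 8: A - 5B = 8.
Solving: A = \frac{11}{2}, B = - \frac{1}{2}.
So b(n) = \frac{11}{2} - \frac{\left(-5\right)^{n}}{2}.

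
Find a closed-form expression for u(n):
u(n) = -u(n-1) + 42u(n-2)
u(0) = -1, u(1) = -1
Characteristic equation: x² + x - 42 = 0, which factors as (x - (6))(x - (-7)) = 0.
Roots r₁ = 6, r₂ = -7 (distinct).
General solution: u(n) = A·(6)^n + B·(-7)^n.
From u(0) = -1: A + B = -1.
From u(1) = -1: 6A - 7B = -1.
Solving: A = - \frac{8}{13}, B = - \frac{5}{13}.
So u(n) = - \frac{5 \left(-7\right)^{n}}{13} - \frac{8 \cdot 6^{n}}{13}.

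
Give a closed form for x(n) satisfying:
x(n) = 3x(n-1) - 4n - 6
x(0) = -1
First-order linear with linear forcing.
Homogeneous solution: x_h(n) = A·(3)^n.
Try particular x_p(n) = pn + q. Substituting:
  pn + q = 3(p(n-1) + q) - 4n - 6.
Matching the n-coefficient: p = 3p - 4 ⇒ p = 2.
Matching constants: q = -3p + 3q - 6 ⇒ q = 6.
General: x(n) = A·(3)^n + 2 n + 6.
Apply x(0) = -1: A + 6 = -1 ⇒ A = -7.
So x(n) = - 7 \cdot 3^{n} + 2 n + 6.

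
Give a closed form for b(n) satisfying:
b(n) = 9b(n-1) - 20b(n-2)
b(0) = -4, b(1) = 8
Characteristic equation: x² - 9x + 20 = 0, which factors as (x - (4))(x - (5)) = 0.
Roots r₁ = 4, r₂ = 5 (distinct).
General solution: b(n) = A·(4)^n + B·(5)^n.
From b(0) = -4: A + B = -4.
From b(1) = 8: 4A + 5B = 8.
Solving: A = -28, B = 24.
So b(n) = - 28 \cdot 4^{n} + 24 \cdot 5^{n}.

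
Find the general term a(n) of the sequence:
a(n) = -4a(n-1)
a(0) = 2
This is a homogeneous first-order recurrence with ratio -4.
By induction a(n) = a(0) · (-4)^n = 2 \left(-4\right)^{n}.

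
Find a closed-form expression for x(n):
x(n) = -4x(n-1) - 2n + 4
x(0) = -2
First-order linear with linear forcing.
Homogeneous solution: x_h(n) = A·(-4)^n.
Try particular x_p(n) = pn + q. Substituting:
  pn + q = -4(p(n-1) + q) - 2n + 4.
Matching the n-coefficient: p = -4p - 2 ⇒ p = - \frac{2}{5}.
Matching constants: q = 4p - 4q + 4 ⇒ q = \frac{12}{25}.
General: x(n) = A·(-4)^n - \frac{2 n}{5} + \frac{12}{25}.
Apply x(0) = -2: A + \frac{12}{25} = -2 ⇒ A = - \frac{62}{25}.
So x(n) = - \frac{62 \left(-4\right)^{n}}{25} - \frac{2 n}{5} + \frac{12}{25}.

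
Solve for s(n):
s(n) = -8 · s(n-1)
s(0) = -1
Pure geometric recurrence with ratio -8.
By induction s(n) = s(0) · (-8)^n = - \left(-8\right)^{n}.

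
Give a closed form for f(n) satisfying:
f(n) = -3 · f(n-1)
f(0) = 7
Pure geometric recurrence with ratio -3.
By induction f(n) = f(0) · (-3)^n = 7 \left(-3\right)^{n}.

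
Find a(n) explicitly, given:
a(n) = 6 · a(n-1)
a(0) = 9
Pure geometric recurrence with ratio 6.
By induction a(n) = a(0) · (6)^n = 9 \cdot 6^{n}.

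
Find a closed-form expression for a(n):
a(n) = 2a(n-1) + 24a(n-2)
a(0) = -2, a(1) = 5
Characteristic equation: x² - 2x - 24 = 0, which factors as (x - (-4))(x - (6)) = 0.
Roots r₁ = -4, r₂ = 6 (distinct).
General solution: a(n) = A·(-4)^n + B·(6)^n.
From a(0) = -2: A + B = -2.
From a(1) = 5: -4A + 6B = 5.
Solving: A = - \frac{17}{10}, B = - \frac{3}{10}.
So a(n) = - \frac{17 \left(-4\right)^{n}}{10} - \frac{3 \cdot 6^{n}}{10}.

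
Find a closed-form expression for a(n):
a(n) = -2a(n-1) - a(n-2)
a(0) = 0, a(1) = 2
Characteristic equation: x² + 2x + 1 = 0, which is (x - (-1))².
Repeated root r = -1.
General solution: a(n) = (A + Bn)·(-1)^n.
From a(0) = 0: A = 0.
From a(1) = 2: (A + B)·(-1) = 2 ⇒ B = -2.
So a(n) = \left(- 2 n\right) \cdot (-1)^n.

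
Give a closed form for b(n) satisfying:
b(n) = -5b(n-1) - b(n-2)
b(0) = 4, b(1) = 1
Characteristic equation: x² + 5x + 1 = 0.
Discriminant Δ = (-5)² + 4·(-1) = 21.
Roots r₁,₂ = (-5 ± √21)/2, so r₁ = - \frac{5}{2} + \frac{\sqrt{21}}{2}, r₂ = - \frac{5}{2} - \frac{\sqrt{21}}{2}.
General solution: b(n) = A·r₁^n + B·r₂^n.
From the initial conditions, A + B = 4 and r₁A + r₂B = 1.
Since r₁ - r₂ = √21: A = (1 - (4)r₂)/√21 = 2 + \frac{11 \sqrt{21}}{21}, and B = 4 - A = 2 - \frac{11 \sqrt{21}}{21}.
So b(n) = \left(2 + \frac{11 \sqrt{21}}{21}\right)\left(- \frac{5}{2} + \frac{\sqrt{21}}{2}\right)^n + \left(2 - \frac{11 \sqrt{21}}{21}\right)\left(- \frac{5}{2} - \frac{\sqrt{21}}{2}\right)^n.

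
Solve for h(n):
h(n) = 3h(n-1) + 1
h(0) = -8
First-order linear non-homogeneous.
Homogeneous solution: h_h(n) = A·(3)^n.
Try constant particular solution h_p = K: K = 3K + 1 ⇒ K = - \frac{1}{2}.
General: h(n) = A·(3)^n - \frac{1}{2}.
Apply h(0) = -8: A - \frac{1}{2} = -8 ⇒ A = - \frac{15}{2}.
So h(n) = - \frac{15 \cdot 3^{n}}{2} - \frac{1}{2}.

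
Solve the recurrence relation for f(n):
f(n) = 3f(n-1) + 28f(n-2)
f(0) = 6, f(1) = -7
Characteristic equation: x² - 3x - 28 = 0, which factors as (x - (-4))(x - (7)) = 0.
Roots r₁ = -4, r₂ = 7 (distinct).
General solution: f(n) = A·(-4)^n + B·(7)^n.
From f(0) = 6: A + B = 6.
From f(1) = -7: -4A + 7B = -7.
Solving: A = \frac{49}{11}, B = \frac{17}{11}.
So f(n) = \frac{49 \left(-4\right)^{n}}{11} + \frac{17 \cdot 7^{n}}{11}.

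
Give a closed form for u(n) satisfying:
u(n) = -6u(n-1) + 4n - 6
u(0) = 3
First-order linear with linear forcing.
Homogeneous solution: u_h(n) = A·(-6)^n.
Try particular u_p(n) = pn + q. Substituting:
  pn + q = -6(p(n-1) + q) + 4n - 6.
Matching the n-coefficient: p = -6p + 4 ⇒ p = \frac{4}{7}.
Matching constants: q = 6p - 6q - 6 ⇒ q = - \frac{18}{49}.
General: u(n) = A·(-6)^n + \frac{4 n}{7} - \frac{18}{49}.
Apply u(0) = 3: A - \frac{18}{49} = 3 ⇒ A = \frac{165}{49}.
So u(n) = \frac{165 \left(-6\right)^{n}}{49} + \frac{4 n}{7} - \frac{18}{49}.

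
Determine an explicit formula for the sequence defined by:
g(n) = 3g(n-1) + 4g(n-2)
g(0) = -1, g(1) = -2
Characteristic equation: x² - 3x - 4 = 0, which factors as (x - (4))(x - (-1)) = 0.
Roots r₁ = 4, r₂ = -1 (distinct).
General solution: g(n) = A·(4)^n + B·(-1)^n.
From g(0) = -1: A + B = -1.
From g(1) = -2: 4A - B = -2.
Solving: A = - \frac{3}{5}, B = - \frac{2}{5}.
So g(n) = - \frac{2 \left(-1\right)^{n}}{5} - \frac{3 \cdot 4^{n}}{5}.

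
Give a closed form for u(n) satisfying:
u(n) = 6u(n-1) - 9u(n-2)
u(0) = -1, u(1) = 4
Characteristic equation: x² - 6x + 9 = 0, which is (x - (3))².
Repeated root r = 3.
General solution: u(n) = (A + Bn)·(3)^n.
From u(0) = -1: A = -1.
From u(1) = 4: (A + B)·(3) = 4 ⇒ B = \frac{7}{3}.
So u(n) = \left(\frac{7 n}{3} - 1\right) \cdot (3)^n.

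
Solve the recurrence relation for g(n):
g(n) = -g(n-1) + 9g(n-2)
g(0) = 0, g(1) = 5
Characteristic equation: x² + x - 9 = 0.
Discriminant Δ = (-1)² + 4·(9) = 37.
Roots r₁,₂ = (-1 ± √37)/2, so r₁ = - \frac{1}{2} + \frac{\sqrt{37}}{2}, r₂ = - \frac{\sqrt{37}}{2} - \frac{1}{2}.
General solution: g(n) = A·r₁^n + B·r₂^n.
From the initial conditions, A + B = 0 and r₁A + r₂B = 5.
Since r₁ - r₂ = √37: A = (5 - (0)r₂)/√37 = \frac{5 \sqrt{37}}{37}, and B = 0 - A = - \frac{5 \sqrt{37}}{37}.
So g(n) = \left(\frac{5 \sqrt{37}}{37}\right)\left(- \frac{1}{2} + \frac{\sqrt{37}}{2}\right)^n + \left(- \frac{5 \sqrt{37}}{37}\right)\left(- \frac{\sqrt{37}}{2} - \frac{1}{2}\right)^n.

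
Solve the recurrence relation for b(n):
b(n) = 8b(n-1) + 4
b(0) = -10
First-order linear non-homogeneous.
Homogeneous solution: b_h(n) = A·(8)^n.
Try constant particular solution b_p = K: K = 8K + 4 ⇒ K = - \frac{4}{7}.
General: b(n) = A·(8)^n - \frac{4}{7}.
Apply b(0) = -10: A - \frac{4}{7} = -10 ⇒ A = - \frac{66}{7}.
So b(n) = - \frac{66 \cdot 8^{n}}{7} - \frac{4}{7}.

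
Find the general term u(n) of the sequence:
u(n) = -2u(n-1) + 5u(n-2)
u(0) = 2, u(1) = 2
Characteristic equation: x² + 2x - 5 = 0.
Discriminant Δ = (-2)² + 4·(5) = 24.
Roots r₁,₂ = (-2 ± √24)/2, so r₁ = -1 + \sqrt{6}, r₂ = - \sqrt{6} - 1.
General solution: u(n) = A·r₁^n + B·r₂^n.
From the initial conditions, A + B = 2 and r₁A + r₂B = 2.
Since r₁ - r₂ = √24: A = (2 - (2)r₂)/√24 = \frac{\sqrt{6}}{3} + 1, and B = 2 - A = 1 - \frac{\sqrt{6}}{3}.
So u(n) = \left(\frac{\sqrt{6}}{3} + 1\right)\left(-1 + \sqrt{6}\right)^n + \left(1 - \frac{\sqrt{6}}{3}\right)\left(- \sqrt{6} - 1\right)^n.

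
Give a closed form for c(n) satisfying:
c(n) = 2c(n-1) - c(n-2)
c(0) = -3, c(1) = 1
Characteristic equation: x² - 2x + 1 = 0, which is (x - (1))².
Repeated root r = 1.
General solution: c(n) = (A + Bn)·(1)^n.
From c(0) = -3: A = -3.
From c(1) = 1: (A + B)·(1) = 1 ⇒ B = 4.
So c(n) = \left(4 n - 3\right) \cdot (1)^n.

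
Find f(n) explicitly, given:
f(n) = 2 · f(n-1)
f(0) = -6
Pure geometric recurrence with ratio 2.
By induction f(n) = f(0) · (2)^n = - 6 \cdot 2^{n}.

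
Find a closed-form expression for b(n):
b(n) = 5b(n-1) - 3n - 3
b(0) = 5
First-order linear with linear forcing.
Homogeneous solution: b_h(n) = A·(5)^n.
Try particular b_p(n) = pn + q. Substituting:
  pn + q = 5(p(n-1) + q) - 3n - 3.
Matching the n-coefficient: p = 5p - 3 ⇒ p = \frac{3}{4}.
Matching constants: q = -5p + 5q - 3 ⇒ q = \frac{27}{16}.
General: b(n) = A·(5)^n + \frac{3 n}{4} + \frac{27}{16}.
Apply b(0) = 5: A + \frac{27}{16} = 5 ⇒ A = \frac{53}{16}.
So b(n) = \frac{53 \cdot 5^{n}}{16} + \frac{3 n}{4} + \frac{27}{16}.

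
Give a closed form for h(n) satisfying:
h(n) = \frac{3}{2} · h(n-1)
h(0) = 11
Pure geometric recurrence with ratio \frac{3}{2}.
By induction h(n) = h(0) · (\frac{3}{2})^n = 11 \left(\frac{3}{2}\right)^{n}.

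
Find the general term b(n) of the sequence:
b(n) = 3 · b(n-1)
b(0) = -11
Pure geometric recurrence with ratio 3.
By induction b(n) = b(0) · (3)^n = - 11 \cdot 3^{n}.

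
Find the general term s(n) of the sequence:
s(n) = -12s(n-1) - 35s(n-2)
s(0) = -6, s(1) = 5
Characteristic equation: x² + 12x + 35 = 0, which factors as (x - (-7))(x - (-5)) = 0.
Roots r₁ = -7, r₂ = -5 (distinct).
General solution: s(n) = A·(-7)^n + B·(-5)^n.
From s(0) = -6: A + B = -6.
From s(1) = 5: -7A - 5B = 5.
Solving: A = \frac{25}{2}, B = - \frac{37}{2}.
So s(n) = - \frac{37 \left(-5\right)^{n}}{2} + \frac{25 \left(-7\right)^{n}}{2}.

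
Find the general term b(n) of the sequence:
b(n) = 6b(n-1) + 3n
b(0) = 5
First-order linear with linear forcing.
Homogeneous solution: b_h(n) = A·(6)^n.
Try particular b_p(n) = pn + q. Substituting:
  pn + q = 6(p(n-1) + q) + 3n.
Matching the n-coefficient: p = 6p + 3 ⇒ p = - \frac{3}{5}.
Matching constants: q = -6p + 6q ⇒ q = - \frac{18}{25}.
General: b(n) = A·(6)^n - \frac{3 n}{5} - \frac{18}{25}.
Apply b(0) = 5: A - \frac{18}{25} = 5 ⇒ A = \frac{143}{25}.
So b(n) = \frac{143 \cdot 6^{n}}{25} - \frac{3 n}{5} - \frac{18}{25}.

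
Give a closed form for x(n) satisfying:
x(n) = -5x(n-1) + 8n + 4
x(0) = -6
First-order linear with linear forcing.
Homogeneous solution: x_h(n) = A·(-5)^n.
Try particular x_p(n) = pn + q. Substituting:
  pn + q = -5(p(n-1) + q) + 8n + 4.
Matching the n-coefficient: p = -5p + 8 ⇒ p = \frac{4}{3}.
Matching constants: q = 5p - 5q + 4 ⇒ q = \frac{16}{9}.
General: x(n) = A·(-5)^n + \frac{4 n}{3} + \frac{16}{9}.
Apply x(0) = -6: A + \frac{16}{9} = -6 ⇒ A = - \frac{70}{9}.
So x(n) = - \frac{70 \left(-5\right)^{n}}{9} + \frac{4 n}{3} + \frac{16}{9}.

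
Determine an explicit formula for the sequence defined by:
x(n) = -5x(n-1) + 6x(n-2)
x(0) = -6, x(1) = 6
Characteristic equation: x² + 5x - 6 = 0, which factors as (x - (1))(x - (-6)) = 0.
Roots r₁ = 1, r₂ = -6 (distinct).
General solution: x(n) = A·(1)^n + B·(-6)^n.
From x(0) = -6: A + B = -6.
From x(1) = 6: A - 6B = 6.
Solving: A = - \frac{30}{7}, B = - \frac{12}{7}.
So x(n) = - \frac{12 \left(-6\right)^{n}}{7} - \frac{30}{7}.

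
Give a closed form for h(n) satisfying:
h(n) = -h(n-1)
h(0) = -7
This is a homogeneous first-order recurrence with ratio -1.
By induction h(n) = h(0) · (-1)^n = - 7 \left(-1\right)^{n}.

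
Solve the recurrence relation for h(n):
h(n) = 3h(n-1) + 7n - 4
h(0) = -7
First-order linear with linear forcing.
Homogeneous solution: h_h(n) = A·(3)^n.
Try particular h_p(n) = pn + q. Substituting:
  pn + q = 3(p(n-1) + q) + 7n - 4.
Matching the n-coefficient: p = 3p + 7 ⇒ p = - \frac{7}{2}.
Matching constants: q = -3p + 3q - 4 ⇒ q = - \frac{13}{4}.
General: h(n) = A·(3)^n - \frac{7 n}{2} - \frac{13}{4}.
Apply h(0) = -7: A - \frac{13}{4} = -7 ⇒ A = - \frac{15}{4}.
So h(n) = - \frac{15 \cdot 3^{n}}{4} - \frac{7 n}{2} - \frac{13}{4}.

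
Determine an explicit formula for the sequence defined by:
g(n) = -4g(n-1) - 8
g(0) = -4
First-order linear non-homogeneous.
Homogeneous solution: g_h(n) = A·(-4)^n.
Try constant particular solution g_p = K: K = -4K - 8 ⇒ K = - \frac{8}{5}.
General: g(n) = A·(-4)^n - \frac{8}{5}.
Apply g(0) = -4: A - \frac{8}{5} = -4 ⇒ A = - \frac{12}{5}.
So g(n) = - \frac{12 \left(-4\right)^{n}}{5} - \frac{8}{5}.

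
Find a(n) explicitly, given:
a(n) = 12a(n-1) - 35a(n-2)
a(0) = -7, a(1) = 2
Characteristic equation: x² - 12x + 35 = 0, which factors as (x - (7))(x - (5)) = 0.
Roots r₁ = 7, r₂ = 5 (distinct).
General solution: a(n) = A·(7)^n + B·(5)^n.
From a(0) = -7: A + B = -7.
From a(1) = 2: 7A + 5B = 2.
Solving: A = \frac{37}{2}, B = - \frac{51}{2}.
So a(n) = - \frac{51 \cdot 5^{n}}{2} + \frac{37 \cdot 7^{n}}{2}.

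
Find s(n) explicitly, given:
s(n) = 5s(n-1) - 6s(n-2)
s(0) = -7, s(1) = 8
Characteristic equation: x² - 5x + 6 = 0, which factors as (x - (3))(x - (2)) = 0.
Roots r₁ = 3, r₂ = 2 (distinct).
General solution: s(n) = A·(3)^n + B·(2)^n.
From s(0) = -7: A + B = -7.
From s(1) = 8: 3A + 2B = 8.
Solving: A = 22, B = -29.
So s(n) = - 29 \cdot 2^{n} + 22 \cdot 3^{n}.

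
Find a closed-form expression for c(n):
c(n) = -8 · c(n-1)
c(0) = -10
Pure geometric recurrence with ratio -8.
By induction c(n) = c(0) · (-8)^n = - 10 \left(-8\right)^{n}.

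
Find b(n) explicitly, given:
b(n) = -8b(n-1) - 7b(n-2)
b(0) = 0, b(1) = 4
Characteristic equation: x² + 8x + 7 = 0, which factors as (x - (-1))(x - (-7)) = 0.
Roots r₁ = -1, r₂ = -7 (distinct).
General solution: b(n) = A·(-1)^n + B·(-7)^n.
From b(0) = 0: A + B = 0.
From b(1) = 4: -A - 7B = 4.
Solving: A = \frac{2}{3}, B = - \frac{2}{3}.
So b(n) = \frac{2 \left(-1\right)^{n}}{3} - \frac{2 \left(-7\right)^{n}}{3}.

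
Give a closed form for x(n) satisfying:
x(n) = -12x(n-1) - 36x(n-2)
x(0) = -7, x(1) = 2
Characteristic equation: x² + 12x + 36 = 0, which is (x - (-6))².
Repeated root r = -6.
General solution: x(n) = (A + Bn)·(-6)^n.
From x(0) = -7: A = -7.
From x(1) = 2: (A + B)·(-6) = 2 ⇒ B = \frac{20}{3}.
So x(n) = \left(\frac{20 n}{3} - 7\right) \cdot (-6)^n.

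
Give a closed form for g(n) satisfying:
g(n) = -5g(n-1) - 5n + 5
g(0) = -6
First-order linear with linear forcing.
Homogeneous solution: g_h(n) = A·(-5)^n.
Try particular g_p(n) = pn + q. Substituting:
  pn + q = -5(p(n-1) + q) - 5n + 5.
Matching the n-coefficient: p = -5p - 5 ⇒ p = - \frac{5}{6}.
Matching constants: q = 5p - 5q + 5 ⇒ q = \frac{5}{36}.
General: g(n) = A·(-5)^n - \frac{5 n}{6} + \frac{5}{36}.
Apply g(0) = -6: A + \frac{5}{36} = -6 ⇒ A = - \frac{221}{36}.
So g(n) = - \frac{221 \left(-5\right)^{n}}{36} - \frac{5 n}{6} + \frac{5}{36}.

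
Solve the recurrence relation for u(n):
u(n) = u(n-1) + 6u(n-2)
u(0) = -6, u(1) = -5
Characteristic equation: x² - x - 6 = 0, which factors as (x - (3))(x - (-2)) = 0.
Roots r₁ = 3, r₂ = -2 (distinct).
General solution: u(n) = A·(3)^n + B·(-2)^n.
From u(0) = -6: A + B = -6.
From u(1) = -5: 3A - 2B = -5.
Solving: A = - \frac{17}{5}, B = - \frac{13}{5}.
So u(n) = - \frac{13 \left(-2\right)^{n}}{5} - \frac{17 \cdot 3^{n}}{5}.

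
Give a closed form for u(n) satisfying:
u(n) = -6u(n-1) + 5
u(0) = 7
First-order linear non-homogeneous.
Homogeneous solution: u_h(n) = A·(-6)^n.
Try constant particular solution u_p = K: K = -6K + 5 ⇒ K = \frac{5}{7}.
General: u(n) = A·(-6)^n + \frac{5}{7}.
Apply u(0) = 7: A + \frac{5}{7} = 7 ⇒ A = \frac{44}{7}.
So u(n) = \frac{44 \left(-6\right)^{n}}{7} + \frac{5}{7}.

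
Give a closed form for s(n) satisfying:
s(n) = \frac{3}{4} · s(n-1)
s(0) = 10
Pure geometric recurrence with ratio \frac{3}{4}.
By induction s(n) = s(0) · (\frac{3}{4})^n = 10 \left(\frac{3}{4}\right)^{n}.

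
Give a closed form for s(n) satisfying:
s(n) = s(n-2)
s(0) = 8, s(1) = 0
Characteristic equation: x² - 1 = 0, which factors as (x - (-1))(x - (1)) = 0.
Roots r₁ = -1, r₂ = 1 (distinct).
General solution: s(n) = A·(-1)^n + B·(1)^n.
From s(0) = 8: A + B = 8.
From s(1) = 0: -A + B = 0.
Solving: A = 4, B = 4.
So s(n) = 4 \left(-1\right)^{n} + 4.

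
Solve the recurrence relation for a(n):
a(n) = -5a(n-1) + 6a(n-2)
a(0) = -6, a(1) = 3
Characteristic equation: x² + 5x - 6 = 0, which factors as (x - (-6))(x - (1)) = 0.
Roots r₁ = -6, r₂ = 1 (distinct).
General solution: a(n) = A·(-6)^n + B·(1)^n.
From a(0) = -6: A + B = -6.
From a(1) = 3: -6A + B = 3.
Solving: A = - \frac{9}{7}, B = - \frac{33}{7}.
So a(n) = - \frac{9 \left(-6\right)^{n}}{7} - \frac{33}{7}.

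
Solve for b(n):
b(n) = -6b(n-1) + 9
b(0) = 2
First-order linear non-homogeneous.
Homogeneous solution: b_h(n) = A·(-6)^n.
Try constant particular solution b_p = K: K = -6K + 9 ⇒ K = \frac{9}{7}.
General: b(n) = A·(-6)^n + \frac{9}{7}.
Apply b(0) = 2: A + \frac{9}{7} = 2 ⇒ A = \frac{5}{7}.
So b(n) = \frac{5 \left(-6\right)^{n}}{7} + \frac{9}{7}.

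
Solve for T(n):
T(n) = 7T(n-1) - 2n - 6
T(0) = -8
First-order linear with linear forcing.
Homogeneous solution: T_h(n) = A·(7)^n.
Try particular T_p(n) = pn + q. Substituting:
  pn + q = 7(p(n-1) + q) - 2n - 6.
Matching the n-coefficient: p = 7p - 2 ⇒ p = \frac{1}{3}.
Matching constants: q = -7p + 7q - 6 ⇒ q = \frac{25}{18}.
General: T(n) = A·(7)^n + \frac{n}{3} + \frac{25}{18}.
Apply T(0) = -8: A + \frac{25}{18} = -8 ⇒ A = - \frac{169}{18}.
So T(n) = - \frac{169 \cdot 7^{n}}{18} + \frac{n}{3} + \frac{25}{18}.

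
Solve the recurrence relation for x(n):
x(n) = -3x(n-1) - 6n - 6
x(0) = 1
First-order linear with linear forcing.
Homogeneous solution: x_h(n) = A·(-3)^n.
Try particular x_p(n) = pn + q. Substituting:
  pn + q = -3(p(n-1) + q) - 6n - 6.
Matching the n-coefficient: p = -3p - 6 ⇒ p = - \frac{3}{2}.
Matching constants: q = 3p - 3q - 6 ⇒ q = - \frac{21}{8}.
General: x(n) = A·(-3)^n - \frac{3 n}{2} - \frac{21}{8}.
Apply x(0) = 1: A - \frac{21}{8} = 1 ⇒ A = \frac{29}{8}.
So x(n) = \frac{29 \left(-3\right)^{n}}{8} - \frac{3 n}{2} - \frac{21}{8}.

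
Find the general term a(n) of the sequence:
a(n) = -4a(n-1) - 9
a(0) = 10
First-order linear non-homogeneous.
Homogeneous solution: a_h(n) = A·(-4)^n.
Try constant particular solution a_p = K: K = -4K - 9 ⇒ K = - \frac{9}{5}.
General: a(n) = A·(-4)^n - \frac{9}{5}.
Apply a(0) = 10: A - \frac{9}{5} = 10 ⇒ A = \frac{59}{5}.
So a(n) = \frac{59 \left(-4\right)^{n}}{5} - \frac{9}{5}.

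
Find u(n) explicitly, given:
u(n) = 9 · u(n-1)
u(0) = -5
Pure geometric recurrence with ratio 9.
By induction u(n) = u(0) · (9)^n = - 5 \cdot 9^{n}.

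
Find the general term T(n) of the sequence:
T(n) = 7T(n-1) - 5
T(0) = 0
First-order linear non-homogeneous.
Homogeneous solution: T_h(n) = A·(7)^n.
Try constant particular solution T_p = K: K = 7K - 5 ⇒ K = \frac{5}{6}.
General: T(n) = A·(7)^n + \frac{5}{6}.
Apply T(0) = 0: A + \frac{5}{6} = 0 ⇒ A = - \frac{5}{6}.
So T(n) = \frac{5}{6} - \frac{5 \cdot 7^{n}}{6}.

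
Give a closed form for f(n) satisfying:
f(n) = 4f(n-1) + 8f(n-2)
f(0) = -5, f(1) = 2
Characteristic equation: x² - 4x - 8 = 0.
Discriminant Δ = (4)² + 4·(8) = 48.
Roots r₁,₂ = (4 ± √48)/2, so r₁ = 2 + 2 \sqrt{3}, r₂ = 2 - 2 \sqrt{3}.
General solution: f(n) = A·r₁^n + B·r₂^n.
From the initial conditions, A + B = -5 and r₁A + r₂B = 2.
Since r₁ - r₂ = √48: A = (2 - (-5)r₂)/√48 = - \frac{5}{2} + \sqrt{3}, and B = -5 - A = - \frac{5}{2} - \sqrt{3}.
So f(n) = \left(- \frac{5}{2} + \sqrt{3}\right)\left(2 + 2 \sqrt{3}\right)^n + \left(- \frac{5}{2} - \sqrt{3}\right)\left(2 - 2 \sqrt{3}\right)^n.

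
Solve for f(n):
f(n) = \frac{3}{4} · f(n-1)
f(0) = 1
Pure geometric recurrence with ratio \frac{3}{4}.
By induction f(n) = f(0) · (\frac{3}{4})^n = \left(\frac{3}{4}\right)^{n}.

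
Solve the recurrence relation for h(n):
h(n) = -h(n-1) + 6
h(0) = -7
First-order linear non-homogeneous.
Homogeneous solution: h_h(n) = A·(-1)^n.
Try constant particular solution h_p = K: K = -K + 6 ⇒ K = 3.
General: h(n) = A·(-1)^n + 3.
Apply h(0) = -7: A + 3 = -7 ⇒ A = -10.
So h(n) = 3 - 10 \left(-1\right)^{n}.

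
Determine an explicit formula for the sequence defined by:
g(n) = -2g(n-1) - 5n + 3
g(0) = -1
First-order linear with linear forcing.
Homogeneous solution: g_h(n) = A·(-2)^n.
Try particular g_p(n) = pn + q. Substituting:
  pn + q = -2(p(n-1) + q) - 5n + 3.
Matching the n-coefficient: p = -2p - 5 ⇒ p = - \frac{5}{3}.
Matching constants: q = 2p - 2q + 3 ⇒ q = - \frac{1}{9}.
General: g(n) = A·(-2)^n - \frac{5 n}{3} - \frac{1}{9}.
Apply g(0) = -1: A - \frac{1}{9} = -1 ⇒ A = - \frac{8}{9}.
So g(n) = - \frac{8 \left(-2\right)^{n}}{9} - \frac{5 n}{3} - \frac{1}{9}.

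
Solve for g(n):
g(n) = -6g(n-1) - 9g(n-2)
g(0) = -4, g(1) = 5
Characteristic equation: x² + 6x + 9 = 0, which is (x - (-3))².
Repeated root r = -3.
General solution: g(n) = (A + Bn)·(-3)^n.
From g(0) = -4: A = -4.
From g(1) = 5: (A + B)·(-3) = 5 ⇒ B = \frac{7}{3}.
So g(n) = \left(\frac{7 n}{3} - 4\right) \cdot (-3)^n.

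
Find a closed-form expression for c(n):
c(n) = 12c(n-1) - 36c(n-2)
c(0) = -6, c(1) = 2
Characteristic equation: x² - 12x + 36 = 0, which is (x - (6))².
Repeated root r = 6.
General solution: c(n) = (A + Bn)·(6)^n.
From c(0) = -6: A = -6.
From c(1) = 2: (A + B)·(6) = 2 ⇒ B = \frac{19}{3}.
So c(n) = \left(\frac{19 n}{3} - 6\right) \cdot (6)^n.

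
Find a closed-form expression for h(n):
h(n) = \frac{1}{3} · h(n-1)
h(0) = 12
Pure geometric recurrence with ratio \frac{1}{3}.
By induction h(n) = h(0) · (\frac{1}{3})^n = 12 \cdot 3^{- n}.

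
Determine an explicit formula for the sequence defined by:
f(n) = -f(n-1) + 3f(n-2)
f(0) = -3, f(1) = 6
Characteristic equation: x² + x - 3 = 0.
Discriminant Δ = (-1)² + 4·(3) = 13.
Roots r₁,₂ = (-1 ± √13)/2, so r₁ = - \frac{1}{2} + \frac{\sqrt{13}}{2}, r₂ = - \frac{\sqrt{13}}{2} - \frac{1}{2}.
General solution: f(n) = A·r₁^n + B·r₂^n.
From the initial conditions, A + B = -3 and r₁A + r₂B = 6.
Since r₁ - r₂ = √13: A = (6 - (-3)r₂)/√13 = - \frac{3}{2} + \frac{9 \sqrt{13}}{26}, and B = -3 - A = - \frac{3}{2} - \frac{9 \sqrt{13}}{26}.
So f(n) = \left(- \frac{3}{2} + \frac{9 \sqrt{13}}{26}\right)\left(- \frac{1}{2} + \frac{\sqrt{13}}{2}\right)^n + \left(- \frac{3}{2} - \frac{9 \sqrt{13}}{26}\right)\left(- \frac{\sqrt{13}}{2} - \frac{1}{2}\right)^n.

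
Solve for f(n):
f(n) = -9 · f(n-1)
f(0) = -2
Pure geometric recurrence with ratio -9.
By induction f(n) = f(0) · (-9)^n = - 2 \left(-9\right)^{n}.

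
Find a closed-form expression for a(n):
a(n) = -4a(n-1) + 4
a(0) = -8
First-order linear non-homogeneous.
Homogeneous solution: a_h(n) = A·(-4)^n.
Try constant particular solution a_p = K: K = -4K + 4 ⇒ K = \frac{4}{5}.
General: a(n) = A·(-4)^n + \frac{4}{5}.
Apply a(0) = -8: A + \frac{4}{5} = -8 ⇒ A = - \frac{44}{5}.
So a(n) = \frac{4}{5} - \frac{44 \left(-4\right)^{n}}{5}.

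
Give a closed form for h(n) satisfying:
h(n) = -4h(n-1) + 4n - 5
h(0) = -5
First-order linear with linear forcing.
Homogeneous solution: h_h(n) = A·(-4)^n.
Try particular h_p(n) = pn + q. Substituting:
  pn + q = -4(p(n-1) + q) + 4n - 5.
Matching the n-coefficient: p = -4p + 4 ⇒ p = \frac{4}{5}.
Matching constants: q = 4p - 4q - 5 ⇒ q = - \frac{9}{25}.
General: h(n) = A·(-4)^n + \frac{4 n}{5} - \frac{9}{25}.
Apply h(0) = -5: A - \frac{9}{25} = -5 ⇒ A = - \frac{116}{25}.
So h(n) = - \frac{116 \left(-4\right)^{n}}{25} + \frac{4 n}{5} - \frac{9}{25}.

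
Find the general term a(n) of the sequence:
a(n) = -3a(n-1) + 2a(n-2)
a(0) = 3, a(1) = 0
Characteristic equation: x² + 3x - 2 = 0.
Discriminant Δ = (-3)² + 4·(2) = 17.
Roots r₁,₂ = (-3 ± √17)/2, so r₁ = - \frac{3}{2} + \frac{\sqrt{17}}{2}, r₂ = - \frac{\sqrt{17}}{2} - \frac{3}{2}.
General solution: a(n) = A·r₁^n + B·r₂^n.
From the initial conditions, A + B = 3 and r₁A + r₂B = 0.
Since r₁ - r₂ = √17: A = (0 - (3)r₂)/√17 = \frac{9 \sqrt{17}}{34} + \frac{3}{2}, and B = 3 - A = \frac{3}{2} - \frac{9 \sqrt{17}}{34}.
So a(n) = \left(\frac{9 \sqrt{17}}{34} + \frac{3}{2}\right)\left(- \frac{3}{2} + \frac{\sqrt{17}}{2}\right)^n + \left(\frac{3}{2} - \frac{9 \sqrt{17}}{34}\right)\left(- \frac{\sqrt{17}}{2} - \frac{3}{2}\right)^n.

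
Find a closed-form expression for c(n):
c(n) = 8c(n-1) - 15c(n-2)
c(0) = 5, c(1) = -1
Characteristic equation: x² - 8x + 15 = 0, which factors as (x - (3))(x - (5)) = 0.
Roots r₁ = 3, r₂ = 5 (distinct).
General solution: c(n) = A·(3)^n + B·(5)^n.
From c(0) = 5: A + B = 5.
From c(1) = -1: 3A + 5B = -1.
Solving: A = 13, B = -8.
So c(n) = 13 \cdot 3^{n} - 8 \cdot 5^{n}.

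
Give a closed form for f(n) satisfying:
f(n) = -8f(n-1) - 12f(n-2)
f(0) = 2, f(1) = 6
Characteristic equation: x² + 8x + 12 = 0, which factors as (x - (-6))(x - (-2)) = 0.
Roots r₁ = -6, r₂ = -2 (distinct).
General solution: f(n) = A·(-6)^n + B·(-2)^n.
From f(0) = 2: A + B = 2.
From f(1) = 6: -6A - 2B = 6.
Solving: A = - \frac{5}{2}, B = \frac{9}{2}.
So f(n) = \frac{9 \left(-2\right)^{n}}{2} - \frac{5 \left(-6\right)^{n}}{2}.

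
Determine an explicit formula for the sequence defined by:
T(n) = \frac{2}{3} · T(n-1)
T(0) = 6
Pure geometric recurrence with ratio \frac{2}{3}.
By induction T(n) = T(0) · (\frac{2}{3})^n = 6 \left(\frac{2}{3}\right)^{n}.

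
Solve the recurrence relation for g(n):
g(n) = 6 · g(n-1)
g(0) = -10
Pure geometric recurrence with ratio 6.
By induction g(n) = g(0) · (6)^n = - 10 \cdot 6^{n}.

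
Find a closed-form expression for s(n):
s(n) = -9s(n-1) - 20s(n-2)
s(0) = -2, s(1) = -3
Characteristic equation: x² + 9x + 20 = 0, which factors as (x - (-5))(x - (-4)) = 0.
Roots r₁ = -5, r₂ = -4 (distinct).
General solution: s(n) = A·(-5)^n + B·(-4)^n.
From s(0) = -2: A + B = -2.
From s(1) = -3: -5A - 4B = -3.
Solving: A = 11, B = -13.
So s(n) = - 13 \left(-4\right)^{n} + 11 \left(-5\right)^{n}.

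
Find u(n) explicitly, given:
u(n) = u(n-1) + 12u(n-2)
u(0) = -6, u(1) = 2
Characteristic equation: x² - x - 12 = 0, which factors as (x - (4))(x - (-3)) = 0.
Roots r₁ = 4, r₂ = -3 (distinct).
General solution: u(n) = A·(4)^n + B·(-3)^n.
From u(0) = -6: A + B = -6.
From u(1) = 2: 4A - 3B = 2.
Solving: A = - \frac{16}{7}, B = - \frac{26}{7}.
So u(n) = - \frac{26 \left(-3\right)^{n}}{7} - \frac{16 \cdot 4^{n}}{7}.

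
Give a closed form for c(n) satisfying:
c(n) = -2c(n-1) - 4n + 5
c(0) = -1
First-order linear with linear forcing.
Homogeneous solution: c_h(n) = A·(-2)^n.
Try particular c_p(n) = pn + q. Substituting:
  pn + q = -2(p(n-1) + q) - 4n + 5.
Matching the n-coefficient: p = -2p - 4 ⇒ p = - \frac{4}{3}.
Matching constants: q = 2p - 2q + 5 ⇒ q = \frac{7}{9}.
General: c(n) = A·(-2)^n - \frac{4 n}{3} + \frac{7}{9}.
Apply c(0) = -1: A + \frac{7}{9} = -1 ⇒ A = - \frac{16}{9}.
So c(n) = - \frac{16 \left(-2\right)^{n}}{9} - \frac{4 n}{3} + \frac{7}{9}.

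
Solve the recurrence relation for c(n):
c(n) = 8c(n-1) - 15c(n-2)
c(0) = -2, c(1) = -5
Characteristic equation: x² - 8x + 15 = 0, which factors as (x - (5))(x - (3)) = 0.
Roots r₁ = 5, r₂ = 3 (distinct).
General solution: c(n) = A·(5)^n + B·(3)^n.
From c(0) = -2: A + B = -2.
From c(1) = -5: 5A + 3B = -5.
Solving: A = \frac{1}{2}, B = - \frac{5}{2}.
So c(n) = - \frac{5 \cdot 3^{n}}{2} + \frac{5^{n}}{2}.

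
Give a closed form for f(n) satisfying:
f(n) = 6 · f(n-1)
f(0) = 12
Pure geometric recurrence with ratio 6.
By induction f(n) = f(0) · (6)^n = 12 \cdot 6^{n}.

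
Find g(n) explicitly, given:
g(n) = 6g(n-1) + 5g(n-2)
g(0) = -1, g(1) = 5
Characteristic equation: x² - 6x - 5 = 0.
Discriminant Δ = (6)² + 4·(5) = 56.
Roots r₁,₂ = (6 ± √56)/2, so r₁ = 3 + \sqrt{14}, r₂ = 3 - \sqrt{14}.
General solution: g(n) = A·r₁^n + B·r₂^n.
From the initial conditions, A + B = -1 and r₁A + r₂B = 5.
Since r₁ - r₂ = √56: A = (5 - (-1)r₂)/√56 = - \frac{1}{2} + \frac{2 \sqrt{14}}{7}, and B = -1 - A = - \frac{2 \sqrt{14}}{7} - \frac{1}{2}.
So g(n) = \left(- \frac{1}{2} + \frac{2 \sqrt{14}}{7}\right)\left(3 + \sqrt{14}\right)^n + \left(- \frac{2 \sqrt{14}}{7} - \frac{1}{2}\right)\left(3 - \sqrt{14}\right)^n.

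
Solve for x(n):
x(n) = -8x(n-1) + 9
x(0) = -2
First-order linear non-homogeneous.
Homogeneous solution: x_h(n) = A·(-8)^n.
Try constant particular solution x_p = K: K = -8K + 9 ⇒ K = 1.
General: x(n) = A·(-8)^n + 1.
Apply x(0) = -2: A + 1 = -2 ⇒ A = -3.
So x(n) = 1 - 3 \left(-8\right)^{n}.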